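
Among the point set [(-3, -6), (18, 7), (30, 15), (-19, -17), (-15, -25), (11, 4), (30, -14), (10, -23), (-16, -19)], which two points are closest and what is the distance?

Computing all pairwise distances among 9 points:

d((-3, -6), (18, 7)) = 24.6982
d((-3, -6), (30, 15)) = 39.1152
d((-3, -6), (-19, -17)) = 19.4165
d((-3, -6), (-15, -25)) = 22.4722
d((-3, -6), (11, 4)) = 17.2047
d((-3, -6), (30, -14)) = 33.9559
d((-3, -6), (10, -23)) = 21.4009
d((-3, -6), (-16, -19)) = 18.3848
d((18, 7), (30, 15)) = 14.4222
d((18, 7), (-19, -17)) = 44.1022
d((18, 7), (-15, -25)) = 45.9674
d((18, 7), (11, 4)) = 7.6158
d((18, 7), (30, -14)) = 24.1868
d((18, 7), (10, -23)) = 31.0483
d((18, 7), (-16, -19)) = 42.8019
d((30, 15), (-19, -17)) = 58.5235
d((30, 15), (-15, -25)) = 60.208
d((30, 15), (11, 4)) = 21.9545
d((30, 15), (30, -14)) = 29.0
d((30, 15), (10, -23)) = 42.9418
d((30, 15), (-16, -19)) = 57.2014
d((-19, -17), (-15, -25)) = 8.9443
d((-19, -17), (11, 4)) = 36.6197
d((-19, -17), (30, -14)) = 49.0918
d((-19, -17), (10, -23)) = 29.6142
d((-19, -17), (-16, -19)) = 3.6056 <-- minimum
d((-15, -25), (11, 4)) = 38.9487
d((-15, -25), (30, -14)) = 46.3249
d((-15, -25), (10, -23)) = 25.0799
d((-15, -25), (-16, -19)) = 6.0828
d((11, 4), (30, -14)) = 26.1725
d((11, 4), (10, -23)) = 27.0185
d((11, 4), (-16, -19)) = 35.4683
d((30, -14), (10, -23)) = 21.9317
d((30, -14), (-16, -19)) = 46.2709
d((10, -23), (-16, -19)) = 26.3059

Closest pair: (-19, -17) and (-16, -19) with distance 3.6056

The closest pair is (-19, -17) and (-16, -19) with Euclidean distance 3.6056. For 9 points, brute-force pairwise comparison is shown above. For large n, the divide-and-conquer algorithm (sort by x, recurse on halves, check the dividing strip) achieves O(n log n).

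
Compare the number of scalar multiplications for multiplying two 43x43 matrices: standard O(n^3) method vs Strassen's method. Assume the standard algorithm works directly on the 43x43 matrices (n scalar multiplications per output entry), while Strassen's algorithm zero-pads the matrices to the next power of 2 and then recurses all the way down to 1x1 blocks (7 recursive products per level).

Matrix multiplication for 43x43 matrices:

Strassen's algorithm requires power-of-2 dimensions. Pad 43x43 to 64x64 (next power of 2).

Standard algorithm: 43^3 = 79507 multiplications
Strassen's algorithm: 7^(log2(64)) = 7^6 = 117649 multiplications
Difference: 79507 - 117649 = -38142 (Strassen uses MORE here due to padding overhead — for small or just-over-power-of-2 n, padding can outweigh the per-level savings)

Standard: 79507 multiplications (43^3). Strassen: 117649 multiplications (7^6, after padding to 64x64). Strassen reduces 8 recursive multiplications to 7 at each level.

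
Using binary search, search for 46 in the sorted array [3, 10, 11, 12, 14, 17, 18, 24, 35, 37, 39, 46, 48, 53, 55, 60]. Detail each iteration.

Binary search for 46 in [3, 10, 11, 12, 14, 17, 18, 24, 35, 37, 39, 46, 48, 53, 55, 60]:

lo=0, hi=15, mid=7, arr[mid]=24 -> 24 < 46, search right half
lo=8, hi=15, mid=11, arr[mid]=46 -> Found target at index 11!

Binary search finds 46 at index 11 after 2 comparisons. The search repeatedly halves the search space by comparing with the middle element.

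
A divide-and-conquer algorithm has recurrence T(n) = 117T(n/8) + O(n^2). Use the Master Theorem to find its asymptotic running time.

Master Theorem for T(n) = 117T(n/8) + O(n^2):

a = 117, b = 8, c = 2
log_b(a) = log_8(117) = 2.2901

Case 1: c = 2 < log_8(117) = 2.2901
T(n) = O(n^(log_8 117))

For T(n) = 117T(n/8) + O(n^2): log_8(117) = 2.2901. This is Case 1 of the Master Theorem (c < log_b(a), work dominated by leaves), giving O(n^(log_8 117)).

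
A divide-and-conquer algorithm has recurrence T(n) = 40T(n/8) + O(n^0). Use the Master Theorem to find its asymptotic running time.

Master Theorem for T(n) = 40T(n/8) + O(n^0):

a = 40, b = 8, c = 0
log_b(a) = log_8(40) = 1.7740

Case 1: c = 0 < log_8(40) = 1.7740
T(n) = O(n^(log_8 40))

For T(n) = 40T(n/8) + O(n^0): log_8(40) = 1.7740. This is Case 1 of the Master Theorem (c < log_b(a), work dominated by leaves), giving O(n^(log_8 40)).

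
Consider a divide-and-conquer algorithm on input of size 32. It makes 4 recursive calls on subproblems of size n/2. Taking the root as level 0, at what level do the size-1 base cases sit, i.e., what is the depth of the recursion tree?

For divide and conquer with division factor 2:

Problem sizes at each level:
Level 0: 32
Level 1: 16
Level 2: 8
Level 3: 4
Level 4: 2
Level 5: 1

The root is level 0 and the size-1 base case is level 5 (the tree spans levels 0 through 5, i.e. 6 levels counting the root), so the depth is the number of divisions: log_2(32) = 5

The recursion tree depth is log_2(32) = 5. At each level, the problem size is divided by 2, so it takes 5 divisions to reduce to a base case of size 1. The algorithm makes 4 recursive calls at each level.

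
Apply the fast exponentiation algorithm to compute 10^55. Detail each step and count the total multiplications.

Computing 10^55 by squaring (build up from 10^1; each line after the first costs one multiplication):

10^1 = 10
10^2 = (10^1)^2 = 10^2 = 100
10^3 = 10 * 10^2 = 10 * 100 = 1000
10^6 = (10^3)^2 = 1000^2 = 1000000
10^12 = (10^6)^2 = 1000000^2 = 1000000000000
10^13 = 10 * 10^12 = 10 * 1000000000000 = 10000000000000
10^26 = (10^13)^2 = 10000000000000^2 = 100000000000000000000000000
10^27 = 10 * 10^26 = 10 * 100000000000000000000000000 = 1000000000000000000000000000
10^54 = (10^27)^2 = 1000000000000000000000000000^2 = 1000000000000000000000000000000000000000000000000000000
10^55 = 10 * 10^54 = 10 * 1000000000000000000000000000000000000000000000000000000 = 10000000000000000000000000000000000000000000000000000000

Result: 10000000000000000000000000000000000000000000000000000000
Multiplications needed: 9 (9 lines after 10^1)

10^55 = 10000000000000000000000000000000000000000000000000000000. Using exponentiation by squaring, this requires 9 multiplications. The key idea: if the exponent is even, square the half-power; if odd, multiply by the base once.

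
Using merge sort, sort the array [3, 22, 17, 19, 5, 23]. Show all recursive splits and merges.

Merge sort trace:

Split: [3, 22, 17, 19, 5, 23] -> [3, 22, 17] and [19, 5, 23]
  Split: [3, 22, 17] -> [3] and [22, 17]
    Split: [22, 17] -> [22] and [17]
    Merge: [22] + [17] -> [17, 22]
  Merge: [3] + [17, 22] -> [3, 17, 22]
  Split: [19, 5, 23] -> [19] and [5, 23]
    Split: [5, 23] -> [5] and [23]
    Merge: [5] + [23] -> [5, 23]
  Merge: [19] + [5, 23] -> [5, 19, 23]
Merge: [3, 17, 22] + [5, 19, 23] -> [3, 5, 17, 19, 22, 23]

Final sorted array: [3, 5, 17, 19, 22, 23]

The merge sort proceeds by recursively splitting the array and merging sorted halves.
After all merges, the sorted array is [3, 5, 17, 19, 22, 23].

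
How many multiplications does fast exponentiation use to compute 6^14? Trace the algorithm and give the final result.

Computing 6^14 by squaring (build up from 6^1; each line after the first costs one multiplication):

6^1 = 6
6^2 = (6^1)^2 = 6^2 = 36
6^3 = 6 * 6^2 = 6 * 36 = 216
6^6 = (6^3)^2 = 216^2 = 46656
6^7 = 6 * 6^6 = 6 * 46656 = 279936
6^14 = (6^7)^2 = 279936^2 = 78364164096

Result: 78364164096
Multiplications needed: 5 (5 lines after 6^1)

6^14 = 78364164096. Using exponentiation by squaring, this requires 5 multiplications. The key idea: if the exponent is even, square the half-power; if odd, multiply by the base once.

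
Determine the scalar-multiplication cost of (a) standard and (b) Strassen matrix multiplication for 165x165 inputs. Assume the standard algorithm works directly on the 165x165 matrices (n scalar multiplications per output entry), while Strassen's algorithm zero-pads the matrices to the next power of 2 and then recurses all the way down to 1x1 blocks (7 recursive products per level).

Matrix multiplication for 165x165 matrices:

Strassen's algorithm requires power-of-2 dimensions. Pad 165x165 to 256x256 (next power of 2).

Standard algorithm: 165^3 = 4492125 multiplications
Strassen's algorithm: 7^(log2(256)) = 7^8 = 5764801 multiplications
Difference: 4492125 - 5764801 = -1272676 (Strassen uses MORE here due to padding overhead — for small or just-over-power-of-2 n, padding can outweigh the per-level savings)

Standard: 4492125 multiplications (165^3). Strassen: 5764801 multiplications (7^8, after padding to 256x256). Strassen reduces 8 recursive multiplications to 7 at each level.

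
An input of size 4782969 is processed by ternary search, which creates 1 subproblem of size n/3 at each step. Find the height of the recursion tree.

For divide and conquer with division factor 3:

Problem sizes at each level:
Level 0: 4782969
Level 1: 1594323
Level 2: 531441
Level 3: 177147
Level 4: 59049
Level 5: 19683
Level 6: 6561
Level 7: 2187
Level 8: 729
Level 9: 243
Level 10: 81
Level 11: 27
Level 12: 9
Level 13: 3
Level 14: 1

The root is level 0 and the size-1 base case is level 14 (the tree spans levels 0 through 14, i.e. 15 levels counting the root), so the depth is the number of divisions: log_3(4782969) = 14

The recursion tree depth is log_3(4782969) = 14. At each level, the problem size is divided by 3, so it takes 14 divisions to reduce to a base case of size 1. The algorithm makes 1 recursive call at each level.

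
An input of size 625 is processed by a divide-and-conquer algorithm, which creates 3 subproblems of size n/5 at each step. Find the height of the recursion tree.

For divide and conquer with division factor 5:

Problem sizes at each level:
Level 0: 625
Level 1: 125
Level 2: 25
Level 3: 5
Level 4: 1

The root is level 0 and the size-1 base case is level 4 (the tree spans levels 0 through 4, i.e. 5 levels counting the root), so the depth is the number of divisions: log_5(625) = 4

The recursion tree depth is log_5(625) = 4. At each level, the problem size is divided by 5, so it takes 4 divisions to reduce to a base case of size 1. The algorithm makes 3 recursive calls at each level.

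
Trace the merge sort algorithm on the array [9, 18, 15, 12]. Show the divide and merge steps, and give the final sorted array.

Merge sort trace:

Split: [9, 18, 15, 12] -> [9, 18] and [15, 12]
  Split: [9, 18] -> [9] and [18]
  Merge: [9] + [18] -> [9, 18]
  Split: [15, 12] -> [15] and [12]
  Merge: [15] + [12] -> [12, 15]
Merge: [9, 18] + [12, 15] -> [9, 12, 15, 18]

Final sorted array: [9, 12, 15, 18]

The merge sort proceeds by recursively splitting the array and merging sorted halves.
After all merges, the sorted array is [9, 12, 15, 18].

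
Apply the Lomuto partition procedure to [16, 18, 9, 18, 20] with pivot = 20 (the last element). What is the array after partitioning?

Lomuto partition with pivot = 20:

Initial array: [16, 18, 9, 18, 20]

arr[0]=16 <= 20: swap with position 0, array becomes [16, 18, 9, 18, 20]
arr[1]=18 <= 20: swap with position 1, array becomes [16, 18, 9, 18, 20]
arr[2]=9 <= 20: swap with position 2, array becomes [16, 18, 9, 18, 20]
arr[3]=18 <= 20: swap with position 3, array becomes [16, 18, 9, 18, 20]

Place pivot at position 4: [16, 18, 9, 18, 20]
Pivot position: 4

After partitioning with pivot 20, the array becomes [16, 18, 9, 18, 20]. The pivot is placed at index 4. All elements to the left of the pivot are <= 20, and all elements to the right are > 20.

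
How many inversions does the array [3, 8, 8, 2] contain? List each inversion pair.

Finding inversions in [3, 8, 8, 2]:

(0, 3): arr[0]=3 > arr[3]=2
(1, 3): arr[1]=8 > arr[3]=2
(2, 3): arr[2]=8 > arr[3]=2

Total inversions: 3

The array has 3 inversion(s): (0,3), (1,3), (2,3). Each pair (i,j) satisfies i < j and arr[i] > arr[j].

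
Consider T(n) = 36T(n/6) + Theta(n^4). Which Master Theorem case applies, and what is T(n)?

Master Theorem for T(n) = 36T(n/6) + O(n^4):

a = 36, b = 6, c = 4
log_b(a) = log_6(36) = 2.0000

Case 3: c = 4 > log_6(36) = 2.0000
T(n) = O(n^4) = O(n^4)

For T(n) = 36T(n/6) + O(n^4): log_6(36) = 2.0000. This is Case 3 of the Master Theorem (c > log_b(a), work dominated by root), giving O(n^4).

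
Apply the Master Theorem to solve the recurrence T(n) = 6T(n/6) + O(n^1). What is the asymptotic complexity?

Master Theorem for T(n) = 6T(n/6) + O(n^1):

a = 6, b = 6, c = 1
log_b(a) = log_6(6) = 1.0000

Case 2: c = 1 = log_6(6) = 1.0000
T(n) = O(n^1 log n) = O(n log n)

For T(n) = 6T(n/6) + O(n^1): log_6(6) = 1.0000. This is Case 2 of the Master Theorem (c = log_b(a), equal work at all levels), giving O(n log n).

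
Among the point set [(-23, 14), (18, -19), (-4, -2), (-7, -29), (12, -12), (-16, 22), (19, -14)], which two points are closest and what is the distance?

Computing all pairwise distances among 7 points:

d((-23, 14), (18, -19)) = 52.6308
d((-23, 14), (-4, -2)) = 24.8395
d((-23, 14), (-7, -29)) = 45.8803
d((-23, 14), (12, -12)) = 43.6005
d((-23, 14), (-16, 22)) = 10.6301
d((-23, 14), (19, -14)) = 50.4777
d((18, -19), (-4, -2)) = 27.8029
d((18, -19), (-7, -29)) = 26.9258
d((18, -19), (12, -12)) = 9.2195
d((18, -19), (-16, 22)) = 53.2635
d((18, -19), (19, -14)) = 5.099 <-- minimum
d((-4, -2), (-7, -29)) = 27.1662
d((-4, -2), (12, -12)) = 18.868
d((-4, -2), (-16, 22)) = 26.8328
d((-4, -2), (19, -14)) = 25.9422
d((-7, -29), (12, -12)) = 25.4951
d((-7, -29), (-16, 22)) = 51.788
d((-7, -29), (19, -14)) = 30.0167
d((12, -12), (-16, 22)) = 44.0454
d((12, -12), (19, -14)) = 7.2801
d((-16, 22), (19, -14)) = 50.2096

Closest pair: (18, -19) and (19, -14) with distance 5.099

The closest pair is (18, -19) and (19, -14) with Euclidean distance 5.099. For 7 points, brute-force pairwise comparison is shown above. For large n, the divide-and-conquer algorithm (sort by x, recurse on halves, check the dividing strip) achieves O(n log n).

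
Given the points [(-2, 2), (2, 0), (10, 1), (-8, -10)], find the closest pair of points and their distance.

Computing all pairwise distances among 4 points:

d((-2, 2), (2, 0)) = 4.4721 <-- minimum
d((-2, 2), (10, 1)) = 12.0416
d((-2, 2), (-8, -10)) = 13.4164
d((2, 0), (10, 1)) = 8.0623
d((2, 0), (-8, -10)) = 14.1421
d((10, 1), (-8, -10)) = 21.095

Closest pair: (-2, 2) and (2, 0) with distance 4.4721

The closest pair is (-2, 2) and (2, 0) with Euclidean distance 4.4721. For 4 points, brute-force pairwise comparison is shown above. For large n, the divide-and-conquer algorithm (sort by x, recurse on halves, check the dividing strip) achieves O(n log n).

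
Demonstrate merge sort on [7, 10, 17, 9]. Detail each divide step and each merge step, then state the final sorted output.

Merge sort trace:

Split: [7, 10, 17, 9] -> [7, 10] and [17, 9]
  Split: [7, 10] -> [7] and [10]
  Merge: [7] + [10] -> [7, 10]
  Split: [17, 9] -> [17] and [9]
  Merge: [17] + [9] -> [9, 17]
Merge: [7, 10] + [9, 17] -> [7, 9, 10, 17]

Final sorted array: [7, 9, 10, 17]

The merge sort proceeds by recursively splitting the array and merging sorted halves.
After all merges, the sorted array is [7, 9, 10, 17].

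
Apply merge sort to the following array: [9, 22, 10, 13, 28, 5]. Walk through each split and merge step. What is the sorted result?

Merge sort trace:

Split: [9, 22, 10, 13, 28, 5] -> [9, 22, 10] and [13, 28, 5]
  Split: [9, 22, 10] -> [9] and [22, 10]
    Split: [22, 10] -> [22] and [10]
    Merge: [22] + [10] -> [10, 22]
  Merge: [9] + [10, 22] -> [9, 10, 22]
  Split: [13, 28, 5] -> [13] and [28, 5]
    Split: [28, 5] -> [28] and [5]
    Merge: [28] + [5] -> [5, 28]
  Merge: [13] + [5, 28] -> [5, 13, 28]
Merge: [9, 10, 22] + [5, 13, 28] -> [5, 9, 10, 13, 22, 28]

Final sorted array: [5, 9, 10, 13, 22, 28]

The merge sort proceeds by recursively splitting the array and merging sorted halves.
After all merges, the sorted array is [5, 9, 10, 13, 22, 28].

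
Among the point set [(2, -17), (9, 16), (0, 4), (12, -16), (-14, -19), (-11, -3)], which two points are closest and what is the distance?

Computing all pairwise distances among 6 points:

d((2, -17), (9, 16)) = 33.7343
d((2, -17), (0, 4)) = 21.095
d((2, -17), (12, -16)) = 10.0499 <-- minimum
d((2, -17), (-14, -19)) = 16.1245
d((2, -17), (-11, -3)) = 19.105
d((9, 16), (0, 4)) = 15.0
d((9, 16), (12, -16)) = 32.1403
d((9, 16), (-14, -19)) = 41.8808
d((9, 16), (-11, -3)) = 27.5862
d((0, 4), (12, -16)) = 23.3238
d((0, 4), (-14, -19)) = 26.9258
d((0, 4), (-11, -3)) = 13.0384
d((12, -16), (-14, -19)) = 26.1725
d((12, -16), (-11, -3)) = 26.4197
d((-14, -19), (-11, -3)) = 16.2788

Closest pair: (2, -17) and (12, -16) with distance 10.0499

The closest pair is (2, -17) and (12, -16) with Euclidean distance 10.0499. For 6 points, brute-force pairwise comparison is shown above. For large n, the divide-and-conquer algorithm (sort by x, recurse on halves, check the dividing strip) achieves O(n log n).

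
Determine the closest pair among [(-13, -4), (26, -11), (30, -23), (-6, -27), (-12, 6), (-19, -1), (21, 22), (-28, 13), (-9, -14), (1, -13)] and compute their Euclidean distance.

Computing all pairwise distances among 10 points:

d((-13, -4), (26, -11)) = 39.6232
d((-13, -4), (30, -23)) = 47.0106
d((-13, -4), (-6, -27)) = 24.0416
d((-13, -4), (-12, 6)) = 10.0499
d((-13, -4), (-19, -1)) = 6.7082 <-- minimum
d((-13, -4), (21, 22)) = 42.8019
d((-13, -4), (-28, 13)) = 22.6716
d((-13, -4), (-9, -14)) = 10.7703
d((-13, -4), (1, -13)) = 16.6433
d((26, -11), (30, -23)) = 12.6491
d((26, -11), (-6, -27)) = 35.7771
d((26, -11), (-12, 6)) = 41.6293
d((26, -11), (-19, -1)) = 46.0977
d((26, -11), (21, 22)) = 33.3766
d((26, -11), (-28, 13)) = 59.0931
d((26, -11), (-9, -14)) = 35.1283
d((26, -11), (1, -13)) = 25.0799
d((30, -23), (-6, -27)) = 36.2215
d((30, -23), (-12, 6)) = 51.0392
d((30, -23), (-19, -1)) = 53.7122
d((30, -23), (21, 22)) = 45.8912
d((30, -23), (-28, 13)) = 68.2642
d((30, -23), (-9, -14)) = 40.025
d((30, -23), (1, -13)) = 30.6757
d((-6, -27), (-12, 6)) = 33.541
d((-6, -27), (-19, -1)) = 29.0689
d((-6, -27), (21, 22)) = 55.9464
d((-6, -27), (-28, 13)) = 45.6508
d((-6, -27), (-9, -14)) = 13.3417
d((-6, -27), (1, -13)) = 15.6525
d((-12, 6), (-19, -1)) = 9.8995
d((-12, 6), (21, 22)) = 36.6742
d((-12, 6), (-28, 13)) = 17.4642
d((-12, 6), (-9, -14)) = 20.2237
d((-12, 6), (1, -13)) = 23.0217
d((-19, -1), (21, 22)) = 46.1411
d((-19, -1), (-28, 13)) = 16.6433
d((-19, -1), (-9, -14)) = 16.4012
d((-19, -1), (1, -13)) = 23.3238
d((21, 22), (-28, 13)) = 49.8197
d((21, 22), (-9, -14)) = 46.8615
d((21, 22), (1, -13)) = 40.3113
d((-28, 13), (-9, -14)) = 33.0151
d((-28, 13), (1, -13)) = 38.9487
d((-9, -14), (1, -13)) = 10.0499

Closest pair: (-13, -4) and (-19, -1) with distance 6.7082

The closest pair is (-13, -4) and (-19, -1) with Euclidean distance 6.7082. For 10 points, brute-force pairwise comparison is shown above. For large n, the divide-and-conquer algorithm (sort by x, recurse on halves, check the dividing strip) achieves O(n log n).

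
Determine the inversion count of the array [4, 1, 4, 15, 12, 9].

Finding inversions in [4, 1, 4, 15, 12, 9]:

(0, 1): arr[0]=4 > arr[1]=1
(3, 4): arr[3]=15 > arr[4]=12
(3, 5): arr[3]=15 > arr[5]=9
(4, 5): arr[4]=12 > arr[5]=9

Total inversions: 4

The array has 4 inversion(s): (0,1), (3,4), (3,5), (4,5). Each pair (i,j) satisfies i < j and arr[i] > arr[j].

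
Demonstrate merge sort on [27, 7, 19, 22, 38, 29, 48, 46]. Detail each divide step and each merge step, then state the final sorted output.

Merge sort trace:

Split: [27, 7, 19, 22, 38, 29, 48, 46] -> [27, 7, 19, 22] and [38, 29, 48, 46]
  Split: [27, 7, 19, 22] -> [27, 7] and [19, 22]
    Split: [27, 7] -> [27] and [7]
    Merge: [27] + [7] -> [7, 27]
    Split: [19, 22] -> [19] and [22]
    Merge: [19] + [22] -> [19, 22]
  Merge: [7, 27] + [19, 22] -> [7, 19, 22, 27]
  Split: [38, 29, 48, 46] -> [38, 29] and [48, 46]
    Split: [38, 29] -> [38] and [29]
    Merge: [38] + [29] -> [29, 38]
    Split: [48, 46] -> [48] and [46]
    Merge: [48] + [46] -> [46, 48]
  Merge: [29, 38] + [46, 48] -> [29, 38, 46, 48]
Merge: [7, 19, 22, 27] + [29, 38, 46, 48] -> [7, 19, 22, 27, 29, 38, 46, 48]

Final sorted array: [7, 19, 22, 27, 29, 38, 46, 48]

The merge sort proceeds by recursively splitting the array and merging sorted halves.
After all merges, the sorted array is [7, 19, 22, 27, 29, 38, 46, 48].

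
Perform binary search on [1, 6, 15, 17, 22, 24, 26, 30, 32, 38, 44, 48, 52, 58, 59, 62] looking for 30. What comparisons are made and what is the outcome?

Binary search for 30 in [1, 6, 15, 17, 22, 24, 26, 30, 32, 38, 44, 48, 52, 58, 59, 62]:

lo=0, hi=15, mid=7, arr[mid]=30 -> Found target at index 7!

Binary search finds 30 at index 7 after 1 comparisons. The search repeatedly halves the search space by comparing with the middle element.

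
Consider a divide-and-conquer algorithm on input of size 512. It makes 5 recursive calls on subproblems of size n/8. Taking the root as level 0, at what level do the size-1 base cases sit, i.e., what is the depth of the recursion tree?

For divide and conquer with division factor 8:

Problem sizes at each level:
Level 0: 512
Level 1: 64
Level 2: 8
Level 3: 1

The root is level 0 and the size-1 base case is level 3 (the tree spans levels 0 through 3, i.e. 4 levels counting the root), so the depth is the number of divisions: log_8(512) = 3

The recursion tree depth is log_8(512) = 3. At each level, the problem size is divided by 8, so it takes 3 divisions to reduce to a base case of size 1. The algorithm makes 5 recursive calls at each level.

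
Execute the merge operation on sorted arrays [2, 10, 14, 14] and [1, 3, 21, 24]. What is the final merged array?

Merging process:

Compare 2 vs 1: take 1 from right. Merged: [1]
Compare 2 vs 3: take 2 from left. Merged: [1, 2]
Compare 10 vs 3: take 3 from right. Merged: [1, 2, 3]
Compare 10 vs 21: take 10 from left. Merged: [1, 2, 3, 10]
Compare 14 vs 21: take 14 from left. Merged: [1, 2, 3, 10, 14]
Compare 14 vs 21: take 14 from left. Merged: [1, 2, 3, 10, 14, 14]
Append remaining from right: [21, 24]. Merged: [1, 2, 3, 10, 14, 14, 21, 24]

Final merged array: [1, 2, 3, 10, 14, 14, 21, 24]
Total comparisons: 6

The merged array is [1, 2, 3, 10, 14, 14, 21, 24], requiring 6 comparisons. The merge step runs in O(n) time where n is the total number of elements.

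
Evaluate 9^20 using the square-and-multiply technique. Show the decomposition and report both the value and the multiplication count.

Computing 9^20 by squaring (build up from 9^1; each line after the first costs one multiplication):

9^1 = 9
9^2 = (9^1)^2 = 9^2 = 81
9^4 = (9^2)^2 = 81^2 = 6561
9^5 = 9 * 9^4 = 9 * 6561 = 59049
9^10 = (9^5)^2 = 59049^2 = 3486784401
9^20 = (9^10)^2 = 3486784401^2 = 12157665459056928801

Result: 12157665459056928801
Multiplications needed: 5 (5 lines after 9^1)

9^20 = 12157665459056928801. Using exponentiation by squaring, this requires 5 multiplications. The key idea: if the exponent is even, square the half-power; if odd, multiply by the base once.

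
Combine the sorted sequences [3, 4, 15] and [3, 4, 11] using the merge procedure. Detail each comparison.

Merging process:

Compare 3 vs 3: take 3 from left. Merged: [3]
Compare 4 vs 3: take 3 from right. Merged: [3, 3]
Compare 4 vs 4: take 4 from left. Merged: [3, 3, 4]
Compare 15 vs 4: take 4 from right. Merged: [3, 3, 4, 4]
Compare 15 vs 11: take 11 from right. Merged: [3, 3, 4, 4, 11]
Append remaining from left: [15]. Merged: [3, 3, 4, 4, 11, 15]

Final merged array: [3, 3, 4, 4, 11, 15]
Total comparisons: 5

The merged array is [3, 3, 4, 4, 11, 15], requiring 5 comparisons. The merge step runs in O(n) time where n is the total number of elements.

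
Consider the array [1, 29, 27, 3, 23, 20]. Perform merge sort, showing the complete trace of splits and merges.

Merge sort trace:

Split: [1, 29, 27, 3, 23, 20] -> [1, 29, 27] and [3, 23, 20]
  Split: [1, 29, 27] -> [1] and [29, 27]
    Split: [29, 27] -> [29] and [27]
    Merge: [29] + [27] -> [27, 29]
  Merge: [1] + [27, 29] -> [1, 27, 29]
  Split: [3, 23, 20] -> [3] and [23, 20]
    Split: [23, 20] -> [23] and [20]
    Merge: [23] + [20] -> [20, 23]
  Merge: [3] + [20, 23] -> [3, 20, 23]
Merge: [1, 27, 29] + [3, 20, 23] -> [1, 3, 20, 23, 27, 29]

Final sorted array: [1, 3, 20, 23, 27, 29]

The merge sort proceeds by recursively splitting the array and merging sorted halves.
After all merges, the sorted array is [1, 3, 20, 23, 27, 29].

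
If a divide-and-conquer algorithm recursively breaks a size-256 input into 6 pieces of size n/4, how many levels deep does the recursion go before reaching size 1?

For divide and conquer with division factor 4:

Problem sizes at each level:
Level 0: 256
Level 1: 64
Level 2: 16
Level 3: 4
Level 4: 1

The root is level 0 and the size-1 base case is level 4 (the tree spans levels 0 through 4, i.e. 5 levels counting the root), so the depth is the number of divisions: log_4(256) = 4

The recursion tree depth is log_4(256) = 4. At each level, the problem size is divided by 4, so it takes 4 divisions to reduce to a base case of size 1. The algorithm makes 6 recursive calls at each level.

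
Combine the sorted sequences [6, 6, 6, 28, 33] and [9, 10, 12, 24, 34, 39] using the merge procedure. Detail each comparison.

Merging process:

Compare 6 vs 9: take 6 from left. Merged: [6]
Compare 6 vs 9: take 6 from left. Merged: [6, 6]
Compare 6 vs 9: take 6 from left. Merged: [6, 6, 6]
Compare 28 vs 9: take 9 from right. Merged: [6, 6, 6, 9]
Compare 28 vs 10: take 10 from right. Merged: [6, 6, 6, 9, 10]
Compare 28 vs 12: take 12 from right. Merged: [6, 6, 6, 9, 10, 12]
Compare 28 vs 24: take 24 from right. Merged: [6, 6, 6, 9, 10, 12, 24]
Compare 28 vs 34: take 28 from left. Merged: [6, 6, 6, 9, 10, 12, 24, 28]
Compare 33 vs 34: take 33 from left. Merged: [6, 6, 6, 9, 10, 12, 24, 28, 33]
Append remaining from right: [34, 39]. Merged: [6, 6, 6, 9, 10, 12, 24, 28, 33, 34, 39]

Final merged array: [6, 6, 6, 9, 10, 12, 24, 28, 33, 34, 39]
Total comparisons: 9

The merged array is [6, 6, 6, 9, 10, 12, 24, 28, 33, 34, 39], requiring 9 comparisons. The merge step runs in O(n) time where n is the total number of elements.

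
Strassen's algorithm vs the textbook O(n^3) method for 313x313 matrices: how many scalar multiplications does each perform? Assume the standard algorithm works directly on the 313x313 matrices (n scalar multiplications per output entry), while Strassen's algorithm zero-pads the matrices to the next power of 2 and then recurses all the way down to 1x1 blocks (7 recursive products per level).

Matrix multiplication for 313x313 matrices:

Strassen's algorithm requires power-of-2 dimensions. Pad 313x313 to 512x512 (next power of 2).

Standard algorithm: 313^3 = 30664297 multiplications
Strassen's algorithm: 7^(log2(512)) = 7^9 = 40353607 multiplications
Difference: 30664297 - 40353607 = -9689310 (Strassen uses MORE here due to padding overhead — for small or just-over-power-of-2 n, padding can outweigh the per-level savings)

Standard: 30664297 multiplications (313^3). Strassen: 40353607 multiplications (7^9, after padding to 512x512). Strassen reduces 8 recursive multiplications to 7 at each level.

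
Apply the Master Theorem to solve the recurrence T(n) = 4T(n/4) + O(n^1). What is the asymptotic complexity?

Master Theorem for T(n) = 4T(n/4) + O(n^1):

a = 4, b = 4, c = 1
log_b(a) = log_4(4) = 1.0000

Case 2: c = 1 = log_4(4) = 1.0000
T(n) = O(n^1 log n) = O(n log n)

For T(n) = 4T(n/4) + O(n^1): log_4(4) = 1.0000. This is Case 2 of the Master Theorem (c = log_b(a), equal work at all levels), giving O(n log n).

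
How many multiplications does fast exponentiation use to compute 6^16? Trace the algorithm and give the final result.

Computing 6^16 by squaring (build up from 6^1; each line after the first costs one multiplication):

6^1 = 6
6^2 = (6^1)^2 = 6^2 = 36
6^4 = (6^2)^2 = 36^2 = 1296
6^8 = (6^4)^2 = 1296^2 = 1679616
6^16 = (6^8)^2 = 1679616^2 = 2821109907456

Result: 2821109907456
Multiplications needed: 4 (4 lines after 6^1)

6^16 = 2821109907456. Using exponentiation by squaring, this requires 4 multiplications. The key idea: if the exponent is even, square the half-power; if odd, multiply by the base once.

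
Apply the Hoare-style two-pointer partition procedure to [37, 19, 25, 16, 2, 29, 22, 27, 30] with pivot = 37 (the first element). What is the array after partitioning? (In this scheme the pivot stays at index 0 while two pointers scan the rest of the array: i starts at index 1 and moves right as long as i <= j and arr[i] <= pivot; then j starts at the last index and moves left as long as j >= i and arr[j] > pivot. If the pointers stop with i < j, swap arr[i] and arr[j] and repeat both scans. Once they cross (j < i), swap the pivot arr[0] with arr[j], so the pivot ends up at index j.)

Hoare-style two-pointer partition with pivot = 37:

Initial array: [37, 19, 25, 16, 2, 29, 22, 27, 30]

Pointers start at i = 1, j = 8.
i ends at 9, j ends at 8: the pointers have crossed (j < i), so scanning stops.

Swap pivot arr[0] with arr[8] to place pivot at position 8: [30, 19, 25, 16, 2, 29, 22, 27, 37]
Pivot position: 8

After partitioning with pivot 37, the array becomes [30, 19, 25, 16, 2, 29, 22, 27, 37]. The pivot is placed at index 8. All elements to the left of the pivot are <= 37, and all elements to the right are > 37.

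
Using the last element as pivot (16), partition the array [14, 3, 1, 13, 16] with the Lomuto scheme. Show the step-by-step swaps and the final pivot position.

Lomuto partition with pivot = 16:

Initial array: [14, 3, 1, 13, 16]

arr[0]=14 <= 16: swap with position 0, array becomes [14, 3, 1, 13, 16]
arr[1]=3 <= 16: swap with position 1, array becomes [14, 3, 1, 13, 16]
arr[2]=1 <= 16: swap with position 2, array becomes [14, 3, 1, 13, 16]
arr[3]=13 <= 16: swap with position 3, array becomes [14, 3, 1, 13, 16]

Place pivot at position 4: [14, 3, 1, 13, 16]
Pivot position: 4

After partitioning with pivot 16, the array becomes [14, 3, 1, 13, 16]. The pivot is placed at index 4. All elements to the left of the pivot are <= 16, and all elements to the right are > 16.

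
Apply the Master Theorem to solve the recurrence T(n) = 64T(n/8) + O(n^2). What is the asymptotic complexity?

Master Theorem for T(n) = 64T(n/8) + O(n^2):

a = 64, b = 8, c = 2
log_b(a) = log_8(64) = 2.0000

Case 2: c = 2 = log_8(64) = 2.0000
T(n) = O(n^2 log n) = O(n^2 log n)

For T(n) = 64T(n/8) + O(n^2): log_8(64) = 2.0000. This is Case 2 of the Master Theorem (c = log_b(a), equal work at all levels), giving O(n^2 log n).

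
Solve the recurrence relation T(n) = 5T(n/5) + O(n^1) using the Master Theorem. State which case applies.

Master Theorem for T(n) = 5T(n/5) + O(n^1):

a = 5, b = 5, c = 1
log_b(a) = log_5(5) = 1.0000

Case 2: c = 1 = log_5(5) = 1.0000
T(n) = O(n^1 log n) = O(n log n)

For T(n) = 5T(n/5) + O(n^1): log_5(5) = 1.0000. This is Case 2 of the Master Theorem (c = log_b(a), equal work at all levels), giving O(n log n).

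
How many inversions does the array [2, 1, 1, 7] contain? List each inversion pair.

Finding inversions in [2, 1, 1, 7]:

(0, 1): arr[0]=2 > arr[1]=1
(0, 2): arr[0]=2 > arr[2]=1

Total inversions: 2

The array has 2 inversion(s): (0,1), (0,2). Each pair (i,j) satisfies i < j and arr[i] > arr[j].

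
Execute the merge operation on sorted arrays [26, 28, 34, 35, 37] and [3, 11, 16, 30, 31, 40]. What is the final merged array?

Merging process:

Compare 26 vs 3: take 3 from right. Merged: [3]
Compare 26 vs 11: take 11 from right. Merged: [3, 11]
Compare 26 vs 16: take 16 from right. Merged: [3, 11, 16]
Compare 26 vs 30: take 26 from left. Merged: [3, 11, 16, 26]
Compare 28 vs 30: take 28 from left. Merged: [3, 11, 16, 26, 28]
Compare 34 vs 30: take 30 from right. Merged: [3, 11, 16, 26, 28, 30]
Compare 34 vs 31: take 31 from right. Merged: [3, 11, 16, 26, 28, 30, 31]
Compare 34 vs 40: take 34 from left. Merged: [3, 11, 16, 26, 28, 30, 31, 34]
Compare 35 vs 40: take 35 from left. Merged: [3, 11, 16, 26, 28, 30, 31, 34, 35]
Compare 37 vs 40: take 37 from left. Merged: [3, 11, 16, 26, 28, 30, 31, 34, 35, 37]
Append remaining from right: [40]. Merged: [3, 11, 16, 26, 28, 30, 31, 34, 35, 37, 40]

Final merged array: [3, 11, 16, 26, 28, 30, 31, 34, 35, 37, 40]
Total comparisons: 10

The merged array is [3, 11, 16, 26, 28, 30, 31, 34, 35, 37, 40], requiring 10 comparisons. The merge step runs in O(n) time where n is the total number of elements.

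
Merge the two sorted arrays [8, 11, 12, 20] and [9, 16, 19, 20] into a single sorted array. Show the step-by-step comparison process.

Merging process:

Compare 8 vs 9: take 8 from left. Merged: [8]
Compare 11 vs 9: take 9 from right. Merged: [8, 9]
Compare 11 vs 16: take 11 from left. Merged: [8, 9, 11]
Compare 12 vs 16: take 12 from left. Merged: [8, 9, 11, 12]
Compare 20 vs 16: take 16 from right. Merged: [8, 9, 11, 12, 16]
Compare 20 vs 19: take 19 from right. Merged: [8, 9, 11, 12, 16, 19]
Compare 20 vs 20: take 20 from left. Merged: [8, 9, 11, 12, 16, 19, 20]
Append remaining from right: [20]. Merged: [8, 9, 11, 12, 16, 19, 20, 20]

Final merged array: [8, 9, 11, 12, 16, 19, 20, 20]
Total comparisons: 7

The merged array is [8, 9, 11, 12, 16, 19, 20, 20], requiring 7 comparisons. The merge step runs in O(n) time where n is the total number of elements.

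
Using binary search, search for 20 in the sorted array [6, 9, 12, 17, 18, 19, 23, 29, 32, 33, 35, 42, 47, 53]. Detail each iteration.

Binary search for 20 in [6, 9, 12, 17, 18, 19, 23, 29, 32, 33, 35, 42, 47, 53]:

lo=0, hi=13, mid=6, arr[mid]=23 -> 23 > 20, search left half
lo=0, hi=5, mid=2, arr[mid]=12 -> 12 < 20, search right half
lo=3, hi=5, mid=4, arr[mid]=18 -> 18 < 20, search right half
lo=5, hi=5, mid=5, arr[mid]=19 -> 19 < 20, search right half
lo=6 > hi=5, target 20 not found

Binary search determines that 20 is not in the array after 4 comparisons. The search space was exhausted without finding the target.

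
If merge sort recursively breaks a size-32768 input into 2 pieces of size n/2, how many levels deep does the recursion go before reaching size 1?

For divide and conquer with division factor 2:

Problem sizes at each level:
Level 0: 32768
Level 1: 16384
Level 2: 8192
Level 3: 4096
Level 4: 2048
Level 5: 1024
Level 6: 512
Level 7: 256
Level 8: 128
Level 9: 64
Level 10: 32
Level 11: 16
Level 12: 8
Level 13: 4
Level 14: 2
Level 15: 1

The root is level 0 and the size-1 base case is level 15 (the tree spans levels 0 through 15, i.e. 16 levels counting the root), so the depth is the number of divisions: log_2(32768) = 15

The recursion tree depth is log_2(32768) = 15. At each level, the problem size is divided by 2, so it takes 15 divisions to reduce to a base case of size 1. The algorithm makes 2 recursive calls at each level.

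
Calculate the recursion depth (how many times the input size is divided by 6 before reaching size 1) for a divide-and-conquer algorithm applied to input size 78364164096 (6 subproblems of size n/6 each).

For divide and conquer with division factor 6:

Problem sizes at each level:
Level 0: 78364164096
Level 1: 13060694016
Level 2: 2176782336
Level 3: 362797056
Level 4: 60466176
Level 5: 10077696
Level 6: 1679616
Level 7: 279936
Level 8: 46656
Level 9: 7776
Level 10: 1296
Level 11: 216
Level 12: 36
Level 13: 6
Level 14: 1

The root is level 0 and the size-1 base case is level 14 (the tree spans levels 0 through 14, i.e. 15 levels counting the root), so the depth is the number of divisions: log_6(78364164096) = 14

The recursion tree depth is log_6(78364164096) = 14. At each level, the problem size is divided by 6, so it takes 14 divisions to reduce to a base case of size 1. The algorithm makes 6 recursive calls at each level.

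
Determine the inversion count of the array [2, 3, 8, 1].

Finding inversions in [2, 3, 8, 1]:

(0, 3): arr[0]=2 > arr[3]=1
(1, 3): arr[1]=3 > arr[3]=1
(2, 3): arr[2]=8 > arr[3]=1

Total inversions: 3

The array has 3 inversion(s): (0,3), (1,3), (2,3). Each pair (i,j) satisfies i < j and arr[i] > arr[j].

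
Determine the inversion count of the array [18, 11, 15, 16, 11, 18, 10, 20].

Finding inversions in [18, 11, 15, 16, 11, 18, 10, 20]:

(0, 1): arr[0]=18 > arr[1]=11
(0, 2): arr[0]=18 > arr[2]=15
(0, 3): arr[0]=18 > arr[3]=16
(0, 4): arr[0]=18 > arr[4]=11
(0, 6): arr[0]=18 > arr[6]=10
(1, 6): arr[1]=11 > arr[6]=10
(2, 4): arr[2]=15 > arr[4]=11
(2, 6): arr[2]=15 > arr[6]=10
(3, 4): arr[3]=16 > arr[4]=11
(3, 6): arr[3]=16 > arr[6]=10
(4, 6): arr[4]=11 > arr[6]=10
(5, 6): arr[5]=18 > arr[6]=10

Total inversions: 12

The array has 12 inversion(s): (0,1), (0,2), (0,3), (0,4), (0,6), (1,6), (2,4), (2,6), (3,4), (3,6), (4,6), (5,6). Each pair (i,j) satisfies i < j and arr[i] > arr[j].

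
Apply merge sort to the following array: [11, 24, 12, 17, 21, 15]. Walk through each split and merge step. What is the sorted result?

Merge sort trace:

Split: [11, 24, 12, 17, 21, 15] -> [11, 24, 12] and [17, 21, 15]
  Split: [11, 24, 12] -> [11] and [24, 12]
    Split: [24, 12] -> [24] and [12]
    Merge: [24] + [12] -> [12, 24]
  Merge: [11] + [12, 24] -> [11, 12, 24]
  Split: [17, 21, 15] -> [17] and [21, 15]
    Split: [21, 15] -> [21] and [15]
    Merge: [21] + [15] -> [15, 21]
  Merge: [17] + [15, 21] -> [15, 17, 21]
Merge: [11, 12, 24] + [15, 17, 21] -> [11, 12, 15, 17, 21, 24]

Final sorted array: [11, 12, 15, 17, 21, 24]

The merge sort proceeds by recursively splitting the array and merging sorted halves.
After all merges, the sorted array is [11, 12, 15, 17, 21, 24].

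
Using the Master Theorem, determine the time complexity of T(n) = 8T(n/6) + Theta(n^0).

Master Theorem for T(n) = 8T(n/6) + O(n^0):

a = 8, b = 6, c = 0
log_b(a) = log_6(8) = 1.1606

Case 1: c = 0 < log_6(8) = 1.1606
T(n) = O(n^(log_6 8))

For T(n) = 8T(n/6) + O(n^0): log_6(8) = 1.1606. This is Case 1 of the Master Theorem (c < log_b(a), work dominated by leaves), giving O(n^(log_6 8)).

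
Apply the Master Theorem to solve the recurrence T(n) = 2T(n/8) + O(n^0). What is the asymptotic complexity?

Master Theorem for T(n) = 2T(n/8) + O(n^0):

a = 2, b = 8, c = 0
log_b(a) = log_8(2) = 0.3333

Case 1: c = 0 < log_8(2) = 0.3333
T(n) = O(n^(log_8 2))

For T(n) = 2T(n/8) + O(n^0): log_8(2) = 0.3333. This is Case 1 of the Master Theorem (c < log_b(a), work dominated by leaves), giving O(n^(log_8 2)).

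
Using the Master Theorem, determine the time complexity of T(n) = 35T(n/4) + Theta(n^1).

Master Theorem for T(n) = 35T(n/4) + O(n^1):

a = 35, b = 4, c = 1
log_b(a) = log_4(35) = 2.5646

Case 1: c = 1 < log_4(35) = 2.5646
T(n) = O(n^(log_4 35))

For T(n) = 35T(n/4) + O(n^1): log_4(35) = 2.5646. This is Case 1 of the Master Theorem (c < log_b(a), work dominated by leaves), giving O(n^(log_4 35)).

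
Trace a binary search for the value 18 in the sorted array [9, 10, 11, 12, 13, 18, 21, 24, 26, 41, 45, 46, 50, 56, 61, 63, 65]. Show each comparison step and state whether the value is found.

Binary search for 18 in [9, 10, 11, 12, 13, 18, 21, 24, 26, 41, 45, 46, 50, 56, 61, 63, 65]:

lo=0, hi=16, mid=8, arr[mid]=26 -> 26 > 18, search left half
lo=0, hi=7, mid=3, arr[mid]=12 -> 12 < 18, search right half
lo=4, hi=7, mid=5, arr[mid]=18 -> Found target at index 5!

Binary search finds 18 at index 5 after 3 comparisons. The search repeatedly halves the search space by comparing with the middle element.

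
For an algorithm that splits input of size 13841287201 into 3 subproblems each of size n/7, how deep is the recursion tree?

For divide and conquer with division factor 7:

Problem sizes at each level:
Level 0: 13841287201
Level 1: 1977326743
Level 2: 282475249
Level 3: 40353607
Level 4: 5764801
Level 5: 823543
Level 6: 117649
Level 7: 16807
Level 8: 2401
Level 9: 343
Level 10: 49
Level 11: 7
Level 12: 1

The root is level 0 and the size-1 base case is level 12 (the tree spans levels 0 through 12, i.e. 13 levels counting the root), so the depth is the number of divisions: log_7(13841287201) = 12

The recursion tree depth is log_7(13841287201) = 12. At each level, the problem size is divided by 7, so it takes 12 divisions to reduce to a base case of size 1. The algorithm makes 3 recursive calls at each level.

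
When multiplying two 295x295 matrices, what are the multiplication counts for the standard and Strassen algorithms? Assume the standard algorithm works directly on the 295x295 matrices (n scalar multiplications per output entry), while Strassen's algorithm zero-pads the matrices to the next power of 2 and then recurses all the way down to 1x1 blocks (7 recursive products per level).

Matrix multiplication for 295x295 matrices:

Strassen's algorithm requires power-of-2 dimensions. Pad 295x295 to 512x512 (next power of 2).

Standard algorithm: 295^3 = 25672375 multiplications
Strassen's algorithm: 7^(log2(512)) = 7^9 = 40353607 multiplications
Difference: 25672375 - 40353607 = -14681232 (Strassen uses MORE here due to padding overhead — for small or just-over-power-of-2 n, padding can outweigh the per-level savings)

Standard: 25672375 multiplications (295^3). Strassen: 40353607 multiplications (7^9, after padding to 512x512). Strassen reduces 8 recursive multiplications to 7 at each level.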